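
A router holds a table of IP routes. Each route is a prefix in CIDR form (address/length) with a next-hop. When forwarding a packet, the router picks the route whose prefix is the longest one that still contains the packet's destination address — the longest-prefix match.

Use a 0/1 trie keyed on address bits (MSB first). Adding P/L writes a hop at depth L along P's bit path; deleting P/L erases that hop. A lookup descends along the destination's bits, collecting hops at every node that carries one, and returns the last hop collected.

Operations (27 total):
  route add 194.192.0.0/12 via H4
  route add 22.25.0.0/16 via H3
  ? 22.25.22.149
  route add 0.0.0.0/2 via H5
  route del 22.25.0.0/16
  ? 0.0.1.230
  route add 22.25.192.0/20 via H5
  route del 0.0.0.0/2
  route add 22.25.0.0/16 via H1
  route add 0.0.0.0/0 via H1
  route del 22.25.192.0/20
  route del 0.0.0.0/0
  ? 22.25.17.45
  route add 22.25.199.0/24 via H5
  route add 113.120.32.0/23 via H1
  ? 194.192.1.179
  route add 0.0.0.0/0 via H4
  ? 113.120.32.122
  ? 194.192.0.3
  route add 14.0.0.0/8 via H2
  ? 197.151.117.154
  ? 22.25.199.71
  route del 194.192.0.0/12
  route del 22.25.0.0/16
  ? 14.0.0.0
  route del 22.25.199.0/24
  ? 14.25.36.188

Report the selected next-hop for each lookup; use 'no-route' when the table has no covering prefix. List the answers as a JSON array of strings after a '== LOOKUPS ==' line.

Trace:
  add 194.192.0.0/12 -> H4 at depth 12
  add 22.25.0.0/16 -> H3 at depth 16
  lookup 22.25.22.149: bits 0001011000011001 walk d0:-→d1:-→d2:-→d3:-→d4:-→d5:-→d6:-→d7:-→d8:-→d9:-→d10:-→d11:-→d12:-→d13:-→d14:-→d15:-→d16:H3 -> H3
  add 0.0.0.0/2 -> H5 at depth 2
  del 22.25.0.0/16 (clear depth 16)
  lookup 0.0.1.230: bits 000 walk d0:-→d1:-→d2:H5→d3:- -> H5
  add 22.25.192.0/20 -> H5 at depth 20
  del 0.0.0.0/2 (clear depth 2)
  add 22.25.0.0/16 -> H1 at depth 16
  add 0.0.0.0/0 -> H1 at depth 0
  del 22.25.192.0/20 (clear depth 20)
  del 0.0.0.0/0 (clear depth 0)
  lookup 22.25.17.45: bits 0001011000011001 walk d0:-→d1:-→d2:-→d3:-→d4:-→d5:-→d6:-→d7:-→d8:-→d9:-→d10:-→d11:-→d12:-→d13:-→d14:-→d15:-→d16:H1 -> H1
  add 22.25.199.0/24 -> H5 at depth 24
  add 113.120.32.0/23 -> H1 at depth 23
  lookup 194.192.1.179: bits 110000101100 walk d0:-→d1:-→d2:-→d3:-→d4:-→d5:-→d6:-→d7:-→d8:-→d9:-→d10:-→d11:-→d12:H4 -> H4
  add 0.0.0.0/0 -> H4 at depth 0
  lookup 113.120.32.122: bits 01110001011110000010000 walk d0:H4→d1:-→d2:-→d3:-→d4:-→d5:-→d6:-→d7:-→d8:-→d9:-→d10:-→d11:-→d12:-→d13:-→d14:-→d15:-→d16:-→d17:-→d18:-→d19:-→d20:-→d21:-→d22:-→d23:H1 -> H1
  lookup 194.192.0.3: bits 110000101100 walk d0:H4→d1:-→d2:-→d3:-→d4:-→d5:-→d6:-→d7:-→d8:-→d9:-→d10:-→d11:-→d12:H4 -> H4
  add 14.0.0.0/8 -> H2 at depth 8
  lookup 197.151.117.154: bits 11000 walk d0:H4→d1:-→d2:-→d3:-→d4:-→d5:- -> H4
  lookup 22.25.199.71: bits 000101100001100111000111 walk d0:H4→d1:-→d2:-→d3:-→d4:-→d5:-→d6:-→d7:-→d8:-→d9:-→d10:-→d11:-→d12:-→d13:-→d14:-→d15:-→d16:H1→d17:-→d18:-→d19:-→d20:-→d21:-→d22:-→d23:-→d24:H5 -> H5
  del 194.192.0.0/12 (clear depth 12)
  del 22.25.0.0/16 (clear depth 16)
  lookup 14.0.0.0: bits 00001110 walk d0:H4→d1:-→d2:-→d3:-→d4:-→d5:-→d6:-→d7:-→d8:H2 -> H2
  del 22.25.199.0/24 (clear depth 24)
  lookup 14.25.36.188: bits 00001110 walk d0:H4→d1:-→d2:-→d3:-→d4:-→d5:-→d6:-→d7:-→d8:H2 -> H2

== LOOKUPS ==
["H3","H5","H1","H4","H1","H4","H4","H5","H2","H2"]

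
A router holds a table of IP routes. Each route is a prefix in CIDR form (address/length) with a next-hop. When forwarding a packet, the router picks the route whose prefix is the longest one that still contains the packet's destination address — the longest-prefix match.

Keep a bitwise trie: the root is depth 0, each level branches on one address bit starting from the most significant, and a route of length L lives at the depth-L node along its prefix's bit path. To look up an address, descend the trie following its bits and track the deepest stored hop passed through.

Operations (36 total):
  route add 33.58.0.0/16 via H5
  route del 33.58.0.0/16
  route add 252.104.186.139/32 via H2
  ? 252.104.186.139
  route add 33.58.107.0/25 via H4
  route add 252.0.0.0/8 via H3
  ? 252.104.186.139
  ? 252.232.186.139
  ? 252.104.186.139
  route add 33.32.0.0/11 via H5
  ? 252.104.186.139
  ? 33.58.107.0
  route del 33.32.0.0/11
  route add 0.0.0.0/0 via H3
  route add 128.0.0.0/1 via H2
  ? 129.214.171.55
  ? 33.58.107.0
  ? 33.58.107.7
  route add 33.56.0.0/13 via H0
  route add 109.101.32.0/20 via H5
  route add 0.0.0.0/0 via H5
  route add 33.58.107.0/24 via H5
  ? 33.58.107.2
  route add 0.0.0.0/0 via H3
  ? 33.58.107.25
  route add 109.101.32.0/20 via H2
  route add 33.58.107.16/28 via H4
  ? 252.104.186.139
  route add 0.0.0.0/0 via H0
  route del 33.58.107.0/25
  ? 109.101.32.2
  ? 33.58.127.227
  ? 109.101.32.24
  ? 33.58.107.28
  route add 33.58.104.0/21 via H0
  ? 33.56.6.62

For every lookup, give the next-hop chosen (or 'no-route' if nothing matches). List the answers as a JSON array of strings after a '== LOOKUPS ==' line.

Trace:
  + 33.58.0.0/16 (H5) depth=16
  del 33.58.0.0/16 (clear depth 16)
  + 252.104.186.139/32 (H2) depth=32
  ? 252.104.186.139  path d0:-→d1:-→d2:-→d3:-→d4:-→d5:-→d6:-→d7:-→d8:-→d9:-→d10:-→d11:-→d12:-→d13:-→d14:-→d15:-→d16:-→d17:-→d18:-→d19:-→d20:-→d21:-→d22:-→d23:-→d24:-→d25:-→d26:-→d27:-→d28:-→d29:-→d30:-→d31:-→d32:H2  best=H2
  + 33.58.107.0/25 (H4) depth=25
  + 252.0.0.0/8 (H3) depth=8
  ? 252.104.186.139  path d0:-→d1:-→d2:-→d3:-→d4:-→d5:-→d6:-→d7:-→d8:H3→d9:-→d10:-→d11:-→d12:-→d13:-→d14:-→d15:-→d16:-→d17:-→d18:-→d19:-→d20:-→d21:-→d22:-→d23:-→d24:-→d25:-→d26:-→d27:-→d28:-→d29:-→d30:-→d31:-→d32:H2  best=H2
  ? 252.232.186.139  path d0:-→d1:-→d2:-→d3:-→d4:-→d5:-→d6:-→d7:-→d8:H3  best=H3
  ? 252.104.186.139  path d0:-→d1:-→d2:-→d3:-→d4:-→d5:-→d6:-→d7:-→d8:H3→d9:-→d10:-→d11:-→d12:-→d13:-→d14:-→d15:-→d16:-→d17:-→d18:-→d19:-→d20:-→d21:-→d22:-→d23:-→d24:-→d25:-→d26:-→d27:-→d28:-→d29:-→d30:-→d31:-→d32:H2  best=H2
  + 33.32.0.0/11 (H5) depth=11
  ? 252.104.186.139  path d0:-→d1:-→d2:-→d3:-→d4:-→d5:-→d6:-→d7:-→d8:H3→d9:-→d10:-→d11:-→d12:-→d13:-→d14:-→d15:-→d16:-→d17:-→d18:-→d19:-→d20:-→d21:-→d22:-→d23:-→d24:-→d25:-→d26:-→d27:-→d28:-→d29:-→d30:-→d31:-→d32:H2  best=H2
  ? 33.58.107.0  path d0:-→d1:-→d2:-→d3:-→d4:-→d5:-→d6:-→d7:-→d8:-→d9:-→d10:-→d11:H5→d12:-→d13:-→d14:-→d15:-→d16:-→d17:-→d18:-→d19:-→d20:-→d21:-→d22:-→d23:-→d24:-→d25:H4  best=H4
  del 33.32.0.0/11 (clear depth 11)
  + 0.0.0.0/0 (H3) depth=0
  + 128.0.0.0/1 (H2) depth=1
  ? 129.214.171.55  path d0:H3→d1:H2  best=H2
  ? 33.58.107.0  path d0:H3→d1:-→d2:-→d3:-→d4:-→d5:-→d6:-→d7:-→d8:-→d9:-→d10:-→d11:-→d12:-→d13:-→d14:-→d15:-→d16:-→d17:-→d18:-→d19:-→d20:-→d21:-→d22:-→d23:-→d24:-→d25:H4  best=H4
  ? 33.58.107.7  path d0:H3→d1:-→d2:-→d3:-→d4:-→d5:-→d6:-→d7:-→d8:-→d9:-→d10:-→d11:-→d12:-→d13:-→d14:-→d15:-→d16:-→d17:-→d18:-→d19:-→d20:-→d21:-→d22:-→d23:-→d24:-→d25:H4  best=H4
  + 33.56.0.0/13 (H0) depth=13
  + 109.101.32.0/20 (H5) depth=20
  + 0.0.0.0/0 (H5) depth=0
  + 33.58.107.0/24 (H5) depth=24
  ? 33.58.107.2  path d0:H5→d1:-→d2:-→d3:-→d4:-→d5:-→d6:-→d7:-→d8:-→d9:-→d10:-→d11:-→d12:-→d13:H0→d14:-→d15:-→d16:-→d17:-→d18:-→d19:-→d20:-→d21:-→d22:-→d23:-→d24:H5→d25:H4  best=H4
  + 0.0.0.0/0 (H3) depth=0
  ? 33.58.107.25  path d0:H3→d1:-→d2:-→d3:-→d4:-→d5:-→d6:-→d7:-→d8:-→d9:-→d10:-→d11:-→d12:-→d13:H0→d14:-→d15:-→d16:-→d17:-→d18:-→d19:-→d20:-→d21:-→d22:-→d23:-→d24:H5→d25:H4  best=H4
  + 109.101.32.0/20 (H2) depth=20
  + 33.58.107.16/28 (H4) depth=28
  ? 252.104.186.139  path d0:H3→d1:H2→d2:-→d3:-→d4:-→d5:-→d6:-→d7:-→d8:H3→d9:-→d10:-→d11:-→d12:-→d13:-→d14:-→d15:-→d16:-→d17:-→d18:-→d19:-→d20:-→d21:-→d22:-→d23:-→d24:-→d25:-→d26:-→d27:-→d28:-→d29:-→d30:-→d31:-→d32:H2  best=H2
  + 0.0.0.0/0 (H0) depth=0
  del 33.58.107.0/25 (clear depth 25)
  ? 109.101.32.2  path d0:H0→d1:-→d2:-→d3:-→d4:-→d5:-→d6:-→d7:-→d8:-→d9:-→d10:-→d11:-→d12:-→d13:-→d14:-→d15:-→d16:-→d17:-→d18:-→d19:-→d20:H2  best=H2
  ? 33.58.127.227  path d0:H0→d1:-→d2:-→d3:-→d4:-→d5:-→d6:-→d7:-→d8:-→d9:-→d10:-→d11:-→d12:-→d13:H0→d14:-→d15:-→d16:-→d17:-→d18:-→d19:-  best=H0
  ? 109.101.32.24  path d0:H0→d1:-→d2:-→d3:-→d4:-→d5:-→d6:-→d7:-→d8:-→d9:-→d10:-→d11:-→d12:-→d13:-→d14:-→d15:-→d16:-→d17:-→d18:-→d19:-→d20:H2  best=H2
  ? 33.58.107.28  path d0:H0→d1:-→d2:-→d3:-→d4:-→d5:-→d6:-→d7:-→d8:-→d9:-→d10:-→d11:-→d12:-→d13:H0→d14:-→d15:-→d16:-→d17:-→d18:-→d19:-→d20:-→d21:-→d22:-→d23:-→d24:H5→d25:-→d26:-→d27:-→d28:H4  best=H4
  + 33.58.104.0/21 (H0) depth=21
  ? 33.56.6.62  path d0:H0→d1:-→d2:-→d3:-→d4:-→d5:-→d6:-→d7:-→d8:-→d9:-→d10:-→d11:-→d12:-→d13:H0→d14:-  best=H0

== LOOKUPS ==
["H2","H2","H3","H2","H2","H4","H2","H4","H4","H4","H4","H2","H2","H0","H2","H4","H0"]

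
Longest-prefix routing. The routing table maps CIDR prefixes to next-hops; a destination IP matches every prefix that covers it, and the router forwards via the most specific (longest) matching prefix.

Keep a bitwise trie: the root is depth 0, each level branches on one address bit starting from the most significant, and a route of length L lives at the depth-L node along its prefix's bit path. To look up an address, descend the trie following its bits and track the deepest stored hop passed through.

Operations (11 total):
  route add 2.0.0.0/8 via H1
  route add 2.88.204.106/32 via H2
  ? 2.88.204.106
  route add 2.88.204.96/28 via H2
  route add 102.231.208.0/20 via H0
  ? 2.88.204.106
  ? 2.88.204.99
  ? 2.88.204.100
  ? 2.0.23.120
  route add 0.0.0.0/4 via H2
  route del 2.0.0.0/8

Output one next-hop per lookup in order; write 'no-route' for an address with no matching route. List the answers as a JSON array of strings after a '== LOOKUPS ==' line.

Trace:
  + 2.0.0.0/8 (H1) depth=8
  + 2.88.204.106/32 (H2) depth=32
  ? 2.88.204.106  path d0:-→d1:-→d2:-→d3:-→d4:-→d5:-→d6:-→d7:-→d8:H1→d9:-→d10:-→d11:-→d12:-→d13:-→d14:-→d15:-→d16:-→d17:-→d18:-→d19:-→d20:-→d21:-→d22:-→d23:-→d24:-→d25:-→d26:-→d27:-→d28:-→d29:-→d30:-→d31:-→d32:H2  best=H2
  + 2.88.204.96/28 (H2) depth=28
  + 102.231.208.0/20 (H0) depth=20
  ? 2.88.204.106  path d0:-→d1:-→d2:-→d3:-→d4:-→d5:-→d6:-→d7:-→d8:H1→d9:-→d10:-→d11:-→d12:-→d13:-→d14:-→d15:-→d16:-→d17:-→d18:-→d19:-→d20:-→d21:-→d22:-→d23:-→d24:-→d25:-→d26:-→d27:-→d28:H2→d29:-→d30:-→d31:-→d32:H2  best=H2
  ? 2.88.204.99  path d0:-→d1:-→d2:-→d3:-→d4:-→d5:-→d6:-→d7:-→d8:H1→d9:-→d10:-→d11:-→d12:-→d13:-→d14:-→d15:-→d16:-→d17:-→d18:-→d19:-→d20:-→d21:-→d22:-→d23:-→d24:-→d25:-→d26:-→d27:-→d28:H2  best=H2
  ? 2.88.204.100  path d0:-→d1:-→d2:-→d3:-→d4:-→d5:-→d6:-→d7:-→d8:H1→d9:-→d10:-→d11:-→d12:-→d13:-→d14:-→d15:-→d16:-→d17:-→d18:-→d19:-→d20:-→d21:-→d22:-→d23:-→d24:-→d25:-→d26:-→d27:-→d28:H2  best=H2
  ? 2.0.23.120  path d0:-→d1:-→d2:-→d3:-→d4:-→d5:-→d6:-→d7:-→d8:H1→d9:-  best=H1
  + 0.0.0.0/4 (H2) depth=4
  - 2.0.0.0/8 clear@8

== LOOKUPS ==
["H2","H2","H2","H2","H1"]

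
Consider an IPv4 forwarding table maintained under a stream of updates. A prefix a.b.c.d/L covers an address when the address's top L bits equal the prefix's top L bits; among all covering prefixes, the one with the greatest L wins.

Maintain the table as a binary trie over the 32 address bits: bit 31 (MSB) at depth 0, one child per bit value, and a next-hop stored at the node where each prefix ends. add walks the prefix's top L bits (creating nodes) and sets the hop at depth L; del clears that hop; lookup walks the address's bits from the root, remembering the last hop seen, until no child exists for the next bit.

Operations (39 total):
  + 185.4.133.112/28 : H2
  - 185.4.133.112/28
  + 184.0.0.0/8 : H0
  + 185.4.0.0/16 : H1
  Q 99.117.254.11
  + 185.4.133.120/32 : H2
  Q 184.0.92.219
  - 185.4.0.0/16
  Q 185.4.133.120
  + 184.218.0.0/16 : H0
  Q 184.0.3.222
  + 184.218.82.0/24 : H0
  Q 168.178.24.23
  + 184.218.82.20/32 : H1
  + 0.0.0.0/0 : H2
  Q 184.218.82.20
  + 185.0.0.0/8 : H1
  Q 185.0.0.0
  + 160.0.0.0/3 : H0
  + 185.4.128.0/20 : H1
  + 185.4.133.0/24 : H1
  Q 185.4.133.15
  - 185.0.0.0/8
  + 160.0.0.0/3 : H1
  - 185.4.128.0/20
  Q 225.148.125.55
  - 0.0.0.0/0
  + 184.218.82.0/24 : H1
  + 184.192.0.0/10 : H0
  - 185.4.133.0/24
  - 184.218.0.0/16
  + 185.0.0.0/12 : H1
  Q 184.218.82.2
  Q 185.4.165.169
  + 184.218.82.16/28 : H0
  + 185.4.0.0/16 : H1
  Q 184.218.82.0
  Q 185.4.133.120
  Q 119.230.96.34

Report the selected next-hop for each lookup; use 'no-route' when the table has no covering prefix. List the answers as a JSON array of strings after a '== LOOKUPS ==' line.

Process each operation:
  + 185.4.133.112/28 (H2) depth=28
  - 185.4.133.112/28 clear@28
  + 184.0.0.0/8 (H0) depth=8
  + 185.4.0.0/16 (H1) depth=16
  Q 99.117.254.11: descend ε ; hops seen [∅] ; pick no-route
  + 185.4.133.120/32 (H2) depth=32
  Q 184.0.92.219: descend 10111000 ; hops seen [H0] ; pick H0
  - 185.4.0.0/16 clear@16
  Q 185.4.133.120: descend 10111001000001001000010101111000 ; hops seen [H2] ; pick H2
  + 184.218.0.0/16 (H0) depth=16
  Q 184.0.3.222: descend 10111000 ; hops seen [H0] ; pick H0
  + 184.218.82.0/24 (H0) depth=24
  Q 168.178.24.23: descend 101 ; hops seen [∅] ; pick no-route
  + 184.218.82.20/32 (H1) depth=32
  + 0.0.0.0/0 (H2) depth=0
  Q 184.218.82.20: descend 10111000110110100101001000010100 ; hops seen [H2,H0,H0,H0,H1] ; pick H1
  + 185.0.0.0/8 (H1) depth=8
  Q 185.0.0.0: descend 1011100100000 ; hops seen [H2,H1] ; pick H1
  + 160.0.0.0/3 (H0) depth=3
  + 185.4.128.0/20 (H1) depth=20
  + 185.4.133.0/24 (H1) depth=24
  Q 185.4.133.15: descend 1011100100000100100001010 ; hops seen [H2,H0,H1,H1,H1] ; pick H1
  - 185.0.0.0/8 clear@8
  + 160.0.0.0/3 (H1) depth=3
  - 185.4.128.0/20 clear@20
  Q 225.148.125.55: descend 1 ; hops seen [H2] ; pick H2
  - 0.0.0.0/0 clear@0
  + 184.218.82.0/24 (H1) depth=24
  + 184.192.0.0/10 (H0) depth=10
  - 185.4.133.0/24 clear@24
  - 184.218.0.0/16 clear@16
  + 185.0.0.0/12 (H1) depth=12
  Q 184.218.82.2: descend 101110001101101001010010000 ; hops seen [H1,H0,H0,H1] ; pick H1
  Q 185.4.165.169: descend 101110010000010010 ; hops seen [H1,H1] ; pick H1
  + 184.218.82.16/28 (H0) depth=28
  + 185.4.0.0/16 (H1) depth=16
  Q 184.218.82.0: descend 101110001101101001010010000 ; hops seen [H1,H0,H0,H1] ; pick H1
  Q 185.4.133.120: descend 10111001000001001000010101111000 ; hops seen [H1,H1,H1,H2] ; pick H2
  Q 119.230.96.34: descend ε ; hops seen [∅] ; pick no-route

== LOOKUPS ==
["no-route","H0","H2","H0","no-route","H1","H1","H1","H2","H1","H1","H1","H2","no-route"]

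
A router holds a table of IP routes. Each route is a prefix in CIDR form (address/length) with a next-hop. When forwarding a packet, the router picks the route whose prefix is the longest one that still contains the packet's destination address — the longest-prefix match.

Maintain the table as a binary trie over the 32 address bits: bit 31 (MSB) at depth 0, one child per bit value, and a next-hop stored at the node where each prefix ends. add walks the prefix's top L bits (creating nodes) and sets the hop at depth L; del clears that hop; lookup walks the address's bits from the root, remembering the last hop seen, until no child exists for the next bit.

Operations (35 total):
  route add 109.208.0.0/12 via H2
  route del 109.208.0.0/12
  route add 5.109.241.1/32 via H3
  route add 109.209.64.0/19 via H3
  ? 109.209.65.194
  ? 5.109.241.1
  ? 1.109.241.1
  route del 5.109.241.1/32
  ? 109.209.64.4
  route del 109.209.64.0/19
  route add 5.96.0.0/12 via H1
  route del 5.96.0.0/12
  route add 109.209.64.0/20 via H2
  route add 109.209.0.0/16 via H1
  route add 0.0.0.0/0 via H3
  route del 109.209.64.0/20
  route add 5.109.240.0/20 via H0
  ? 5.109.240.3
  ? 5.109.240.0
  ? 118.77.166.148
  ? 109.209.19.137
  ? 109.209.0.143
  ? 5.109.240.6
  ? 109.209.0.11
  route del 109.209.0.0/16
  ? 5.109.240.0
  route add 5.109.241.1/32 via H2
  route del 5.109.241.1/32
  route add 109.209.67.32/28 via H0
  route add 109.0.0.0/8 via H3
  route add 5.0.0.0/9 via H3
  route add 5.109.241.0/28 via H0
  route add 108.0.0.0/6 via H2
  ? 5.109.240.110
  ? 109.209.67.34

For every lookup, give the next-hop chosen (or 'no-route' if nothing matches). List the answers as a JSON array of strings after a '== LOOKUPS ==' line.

Trace:
  add 109.208.0.0/12 -> H2 at depth 12
  del 109.208.0.0/12 (clear depth 12)
  add 5.109.241.1/32 -> H3 at depth 32
  add 109.209.64.0/19 -> H3 at depth 19
  Q 109.209.65.194: descend 0110110111010001010 ; hops seen [H3] ; pick H3
  Q 5.109.241.1: descend 00000101011011011111000100000001 ; hops seen [H3] ; pick H3
  Q 1.109.241.1: descend 00000 ; hops seen [∅] ; pick no-route
  del 5.109.241.1/32 (clear depth 32)
  Q 109.209.64.4: descend 0110110111010001010 ; hops seen [H3] ; pick H3
  del 109.209.64.0/19 (clear depth 19)
  add 5.96.0.0/12 -> H1 at depth 12
  del 5.96.0.0/12 (clear depth 12)
  add 109.209.64.0/20 -> H2 at depth 20
  add 109.209.0.0/16 -> H1 at depth 16
  add 0.0.0.0/0 -> H3 at depth 0
  del 109.209.64.0/20 (clear depth 20)
  add 5.109.240.0/20 -> H0 at depth 20
  Q 5.109.240.3: descend 00000101011011011111000 ; hops seen [H3,H0] ; pick H0
  Q 5.109.240.0: descend 00000101011011011111000 ; hops seen [H3,H0] ; pick H0
  Q 118.77.166.148: descend 011 ; hops seen [H3] ; pick H3
  Q 109.209.19.137: descend 01101101110100010 ; hops seen [H3,H1] ; pick H1
  Q 109.209.0.143: descend 01101101110100010 ; hops seen [H3,H1] ; pick H1
  Q 5.109.240.6: descend 00000101011011011111000 ; hops seen [H3,H0] ; pick H0
  Q 109.209.0.11: descend 01101101110100010 ; hops seen [H3,H1] ; pick H1
  del 109.209.0.0/16 (clear depth 16)
  Q 5.109.240.0: descend 00000101011011011111000 ; hops seen [H3,H0] ; pick H0
  add 5.109.241.1/32 -> H2 at depth 32
  del 5.109.241.1/32 (clear depth 32)
  add 109.209.67.32/28 -> H0 at depth 28
  add 109.0.0.0/8 -> H3 at depth 8
  add 5.0.0.0/9 -> H3 at depth 9
  add 5.109.241.0/28 -> H0 at depth 28
  add 108.0.0.0/6 -> H2 at depth 6
  Q 5.109.240.110: descend 00000101011011011111000 ; hops seen [H3,H3,H0] ; pick H0
  Q 109.209.67.34: descend 0110110111010001010000110010 ; hops seen [H3,H2,H3,H0] ; pick H0

== LOOKUPS ==
["H3","H3","no-route","H3","H0","H0","H3","H1","H1","H0","H1","H0","H0","H0"]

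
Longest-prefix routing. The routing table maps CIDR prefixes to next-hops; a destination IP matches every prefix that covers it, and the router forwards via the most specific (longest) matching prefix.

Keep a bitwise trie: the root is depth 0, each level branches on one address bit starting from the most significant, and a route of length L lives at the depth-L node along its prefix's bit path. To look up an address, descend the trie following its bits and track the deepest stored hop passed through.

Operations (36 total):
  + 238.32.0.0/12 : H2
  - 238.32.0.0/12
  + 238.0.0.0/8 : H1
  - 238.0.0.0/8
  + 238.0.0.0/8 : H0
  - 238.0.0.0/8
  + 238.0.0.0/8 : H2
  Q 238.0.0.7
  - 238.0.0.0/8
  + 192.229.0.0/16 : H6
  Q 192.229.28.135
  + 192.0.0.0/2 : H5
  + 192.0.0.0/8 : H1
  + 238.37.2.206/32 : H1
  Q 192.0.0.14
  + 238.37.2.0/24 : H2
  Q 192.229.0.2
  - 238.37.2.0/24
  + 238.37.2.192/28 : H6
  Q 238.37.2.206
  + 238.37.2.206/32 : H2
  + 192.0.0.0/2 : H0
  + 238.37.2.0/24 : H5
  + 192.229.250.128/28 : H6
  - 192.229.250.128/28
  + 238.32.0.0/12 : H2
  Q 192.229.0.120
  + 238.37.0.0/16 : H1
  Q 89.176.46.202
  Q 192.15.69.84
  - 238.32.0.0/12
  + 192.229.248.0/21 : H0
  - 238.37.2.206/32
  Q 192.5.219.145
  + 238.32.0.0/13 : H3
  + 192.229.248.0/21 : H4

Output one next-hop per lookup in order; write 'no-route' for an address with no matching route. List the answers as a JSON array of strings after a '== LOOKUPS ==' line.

Apply in order:
  add 238.32.0.0/12 -> H2 at depth 12
  - 238.32.0.0/12 clear@12
  add 238.0.0.0/8 -> H1 at depth 8
  - 238.0.0.0/8 clear@8
  add 238.0.0.0/8 -> H0 at depth 8
  - 238.0.0.0/8 clear@8
  add 238.0.0.0/8 -> H2 at depth 8
  ? 238.0.0.7  path d0:-→d1:-→d2:-→d3:-→d4:-→d5:-→d6:-→d7:-→d8:H2→d9:-→d10:-  best=H2
  - 238.0.0.0/8 clear@8
  add 192.229.0.0/16 -> H6 at depth 16
  ? 192.229.28.135  path d0:-→d1:-→d2:-→d3:-→d4:-→d5:-→d6:-→d7:-→d8:-→d9:-→d10:-→d11:-→d12:-→d13:-→d14:-→d15:-→d16:H6  best=H6
  add 192.0.0.0/2 -> H5 at depth 2
  add 192.0.0.0/8 -> H1 at depth 8
  add 238.37.2.206/32 -> H1 at depth 32
  ? 192.0.0.14  path d0:-→d1:-→d2:H5→d3:-→d4:-→d5:-→d6:-→d7:-→d8:H1  best=H1
  add 238.37.2.0/24 -> H2 at depth 24
  ? 192.229.0.2  path d0:-→d1:-→d2:H5→d3:-→d4:-→d5:-→d6:-→d7:-→d8:H1→d9:-→d10:-→d11:-→d12:-→d13:-→d14:-→d15:-→d16:H6  best=H6
  - 238.37.2.0/24 clear@24
  add 238.37.2.192/28 -> H6 at depth 28
  ? 238.37.2.206  path d0:-→d1:-→d2:H5→d3:-→d4:-→d5:-→d6:-→d7:-→d8:-→d9:-→d10:-→d11:-→d12:-→d13:-→d14:-→d15:-→d16:-→d17:-→d18:-→d19:-→d20:-→d21:-→d22:-→d23:-→d24:-→d25:-→d26:-→d27:-→d28:H6→d29:-→d30:-→d31:-→d32:H1  best=H1
  add 238.37.2.206/32 -> H2 at depth 32
  add 192.0.0.0/2 -> H0 at depth 2
  add 238.37.2.0/24 -> H5 at depth 24
  add 192.229.250.128/28 -> H6 at depth 28
  - 192.229.250.128/28 clear@28
  add 238.32.0.0/12 -> H2 at depth 12
  ? 192.229.0.120  path d0:-→d1:-→d2:H0→d3:-→d4:-→d5:-→d6:-→d7:-→d8:H1→d9:-→d10:-→d11:-→d12:-→d13:-→d14:-→d15:-→d16:H6  best=H6
  add 238.37.0.0/16 -> H1 at depth 16
  ? 89.176.46.202  path d0:-  best=no-route
  ? 192.15.69.84  path d0:-→d1:-→d2:H0→d3:-→d4:-→d5:-→d6:-→d7:-→d8:H1  best=H1
  - 238.32.0.0/12 clear@12
  add 192.229.248.0/21 -> H0 at depth 21
  - 238.37.2.206/32 clear@32
  ? 192.5.219.145  path d0:-→d1:-→d2:H0→d3:-→d4:-→d5:-→d6:-→d7:-→d8:H1  best=H1
  add 238.32.0.0/13 -> H3 at depth 13
  add 192.229.248.0/21 -> H4 at depth 21

== LOOKUPS ==
["H2","H6","H1","H6","H1","H6","no-route","H1","H1"]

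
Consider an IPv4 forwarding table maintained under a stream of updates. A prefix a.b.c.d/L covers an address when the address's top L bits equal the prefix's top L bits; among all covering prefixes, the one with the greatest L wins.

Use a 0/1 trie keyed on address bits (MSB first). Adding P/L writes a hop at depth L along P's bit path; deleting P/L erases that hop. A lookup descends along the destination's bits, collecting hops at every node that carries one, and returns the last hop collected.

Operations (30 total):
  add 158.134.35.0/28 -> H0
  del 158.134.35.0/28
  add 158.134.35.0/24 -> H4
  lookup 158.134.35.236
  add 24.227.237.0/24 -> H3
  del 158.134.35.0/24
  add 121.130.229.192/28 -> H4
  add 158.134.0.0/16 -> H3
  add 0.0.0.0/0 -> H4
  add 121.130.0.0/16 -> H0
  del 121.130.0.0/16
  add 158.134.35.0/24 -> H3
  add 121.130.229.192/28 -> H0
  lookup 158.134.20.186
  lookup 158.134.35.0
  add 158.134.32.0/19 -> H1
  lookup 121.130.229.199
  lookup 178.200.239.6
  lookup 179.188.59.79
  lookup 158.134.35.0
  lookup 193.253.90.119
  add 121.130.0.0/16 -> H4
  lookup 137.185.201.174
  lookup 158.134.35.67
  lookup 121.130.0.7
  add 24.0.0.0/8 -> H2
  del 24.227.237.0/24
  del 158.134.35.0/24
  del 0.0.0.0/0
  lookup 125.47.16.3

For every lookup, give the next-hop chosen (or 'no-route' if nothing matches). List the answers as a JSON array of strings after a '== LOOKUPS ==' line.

Apply in order:
  + 158.134.35.0/28 (H0) depth=28
  del 158.134.35.0/28 (clear depth 28)
  + 158.134.35.0/24 (H4) depth=24
  ? 158.134.35.236  path d0:-→d1:-→d2:-→d3:-→d4:-→d5:-→d6:-→d7:-→d8:-→d9:-→d10:-→d11:-→d12:-→d13:-→d14:-→d15:-→d16:-→d17:-→d18:-→d19:-→d20:-→d21:-→d22:-→d23:-→d24:H4  best=H4
  + 24.227.237.0/24 (H3) depth=24
  del 158.134.35.0/24 (clear depth 24)
  + 121.130.229.192/28 (H4) depth=28
  + 158.134.0.0/16 (H3) depth=16
  + 0.0.0.0/0 (H4) depth=0
  + 121.130.0.0/16 (H0) depth=16
  del 121.130.0.0/16 (clear depth 16)
  + 158.134.35.0/24 (H3) depth=24
  + 121.130.229.192/28 (H0) depth=28
  ? 158.134.20.186  path d0:H4→d1:-→d2:-→d3:-→d4:-→d5:-→d6:-→d7:-→d8:-→d9:-→d10:-→d11:-→d12:-→d13:-→d14:-→d15:-→d16:H3→d17:-→d18:-  best=H3
  ? 158.134.35.0  path d0:H4→d1:-→d2:-→d3:-→d4:-→d5:-→d6:-→d7:-→d8:-→d9:-→d10:-→d11:-→d12:-→d13:-→d14:-→d15:-→d16:H3→d17:-→d18:-→d19:-→d20:-→d21:-→d22:-→d23:-→d24:H3→d25:-→d26:-→d27:-→d28:-  best=H3
  + 158.134.32.0/19 (H1) depth=19
  ? 121.130.229.199  path d0:H4→d1:-→d2:-→d3:-→d4:-→d5:-→d6:-→d7:-→d8:-→d9:-→d10:-→d11:-→d12:-→d13:-→d14:-→d15:-→d16:-→d17:-→d18:-→d19:-→d20:-→d21:-→d22:-→d23:-→d24:-→d25:-→d26:-→d27:-→d28:H0  best=H0
  ? 178.200.239.6  path d0:H4→d1:-→d2:-  best=H4
  ? 179.188.59.79  path d0:H4→d1:-→d2:-  best=H4
  ? 158.134.35.0  path d0:H4→d1:-→d2:-→d3:-→d4:-→d5:-→d6:-→d7:-→d8:-→d9:-→d10:-→d11:-→d12:-→d13:-→d14:-→d15:-→d16:H3→d17:-→d18:-→d19:H1→d20:-→d21:-→d22:-→d23:-→d24:H3→d25:-→d26:-→d27:-→d28:-  best=H3
  ? 193.253.90.119  path d0:H4→d1:-  best=H4
  + 121.130.0.0/16 (H4) depth=16
  ? 137.185.201.174  path d0:H4→d1:-→d2:-→d3:-  best=H4
  ? 158.134.35.67  path d0:H4→d1:-→d2:-→d3:-→d4:-→d5:-→d6:-→d7:-→d8:-→d9:-→d10:-→d11:-→d12:-→d13:-→d14:-→d15:-→d16:H3→d17:-→d18:-→d19:H1→d20:-→d21:-→d22:-→d23:-→d24:H3→d25:-  best=H3
  ? 121.130.0.7  path d0:H4→d1:-→d2:-→d3:-→d4:-→d5:-→d6:-→d7:-→d8:-→d9:-→d10:-→d11:-→d12:-→d13:-→d14:-→d15:-→d16:H4  best=H4
  + 24.0.0.0/8 (H2) depth=8
  del 24.227.237.0/24 (clear depth 24)
  del 158.134.35.0/24 (clear depth 24)
  del 0.0.0.0/0 (clear depth 0)
  ? 125.47.16.3  path d0:-→d1:-→d2:-→d3:-→d4:-→d5:-  best=no-route

== LOOKUPS ==
["H4","H3","H3","H0","H4","H4","H3","H4","H4","H3","H4","no-route"]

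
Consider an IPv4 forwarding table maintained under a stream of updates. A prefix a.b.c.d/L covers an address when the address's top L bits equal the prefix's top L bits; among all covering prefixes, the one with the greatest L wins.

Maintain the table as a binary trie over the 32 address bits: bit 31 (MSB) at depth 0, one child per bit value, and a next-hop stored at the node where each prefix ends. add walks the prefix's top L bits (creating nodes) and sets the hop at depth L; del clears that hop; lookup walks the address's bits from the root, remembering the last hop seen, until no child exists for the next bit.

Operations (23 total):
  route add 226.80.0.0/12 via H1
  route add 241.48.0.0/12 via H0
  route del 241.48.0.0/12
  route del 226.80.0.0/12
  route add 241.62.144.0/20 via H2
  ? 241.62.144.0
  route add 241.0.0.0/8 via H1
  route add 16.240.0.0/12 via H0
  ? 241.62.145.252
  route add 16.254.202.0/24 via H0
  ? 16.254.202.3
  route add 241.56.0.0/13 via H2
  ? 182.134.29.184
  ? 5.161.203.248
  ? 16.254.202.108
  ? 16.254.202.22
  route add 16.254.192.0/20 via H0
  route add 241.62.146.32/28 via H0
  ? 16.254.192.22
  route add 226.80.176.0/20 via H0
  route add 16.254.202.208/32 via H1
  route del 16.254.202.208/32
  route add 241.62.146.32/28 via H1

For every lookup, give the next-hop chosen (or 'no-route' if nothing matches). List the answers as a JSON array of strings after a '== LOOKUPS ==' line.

Trace:
  + 226.80.0.0/12 (H1) depth=12
  + 241.48.0.0/12 (H0) depth=12
  - 241.48.0.0/12 clear@12
  - 226.80.0.0/12 clear@12
  + 241.62.144.0/20 (H2) depth=20
  lookup 241.62.144.0: bits 11110001001111101001 walk d0:-→d1:-→d2:-→d3:-→d4:-→d5:-→d6:-→d7:-→d8:-→d9:-→d10:-→d11:-→d12:-→d13:-→d14:-→d15:-→d16:-→d17:-→d18:-→d19:-→d20:H2 -> H2
  + 241.0.0.0/8 (H1) depth=8
  + 16.240.0.0/12 (H0) depth=12
  lookup 241.62.145.252: bits 11110001001111101001 walk d0:-→d1:-→d2:-→d3:-→d4:-→d5:-→d6:-→d7:-→d8:H1→d9:-→d10:-→d11:-→d12:-→d13:-→d14:-→d15:-→d16:-→d17:-→d18:-→d19:-→d20:H2 -> H2
  + 16.254.202.0/24 (H0) depth=24
  lookup 16.254.202.3: bits 000100001111111011001010 walk d0:-→d1:-→d2:-→d3:-→d4:-→d5:-→d6:-→d7:-→d8:-→d9:-→d10:-→d11:-→d12:H0→d13:-→d14:-→d15:-→d16:-→d17:-→d18:-→d19:-→d20:-→d21:-→d22:-→d23:-→d24:H0 -> H0
  + 241.56.0.0/13 (H2) depth=13
  lookup 182.134.29.184: bits 1 walk d0:-→d1:- -> no-route
  lookup 5.161.203.248: bits 000 walk d0:-→d1:-→d2:-→d3:- -> no-route
  lookup 16.254.202.108: bits 000100001111111011001010 walk d0:-→d1:-→d2:-→d3:-→d4:-→d5:-→d6:-→d7:-→d8:-→d9:-→d10:-→d11:-→d12:H0→d13:-→d14:-→d15:-→d16:-→d17:-→d18:-→d19:-→d20:-→d21:-→d22:-→d23:-→d24:H0 -> H0
  lookup 16.254.202.22: bits 000100001111111011001010 walk d0:-→d1:-→d2:-→d3:-→d4:-→d5:-→d6:-→d7:-→d8:-→d9:-→d10:-→d11:-→d12:H0→d13:-→d14:-→d15:-→d16:-→d17:-→d18:-→d19:-→d20:-→d21:-→d22:-→d23:-→d24:H0 -> H0
  + 16.254.192.0/20 (H0) depth=20
  + 241.62.146.32/28 (H0) depth=28
  lookup 16.254.192.22: bits 00010000111111101100 walk d0:-→d1:-→d2:-→d3:-→d4:-→d5:-→d6:-→d7:-→d8:-→d9:-→d10:-→d11:-→d12:H0→d13:-→d14:-→d15:-→d16:-→d17:-→d18:-→d19:-→d20:H0 -> H0
  + 226.80.176.0/20 (H0) depth=20
  + 16.254.202.208/32 (H1) depth=32
  - 16.254.202.208/32 clear@32
  + 241.62.146.32/28 (H1) depth=28

== LOOKUPS ==
["H2","H2","H0","no-route","no-route","H0","H0","H0"]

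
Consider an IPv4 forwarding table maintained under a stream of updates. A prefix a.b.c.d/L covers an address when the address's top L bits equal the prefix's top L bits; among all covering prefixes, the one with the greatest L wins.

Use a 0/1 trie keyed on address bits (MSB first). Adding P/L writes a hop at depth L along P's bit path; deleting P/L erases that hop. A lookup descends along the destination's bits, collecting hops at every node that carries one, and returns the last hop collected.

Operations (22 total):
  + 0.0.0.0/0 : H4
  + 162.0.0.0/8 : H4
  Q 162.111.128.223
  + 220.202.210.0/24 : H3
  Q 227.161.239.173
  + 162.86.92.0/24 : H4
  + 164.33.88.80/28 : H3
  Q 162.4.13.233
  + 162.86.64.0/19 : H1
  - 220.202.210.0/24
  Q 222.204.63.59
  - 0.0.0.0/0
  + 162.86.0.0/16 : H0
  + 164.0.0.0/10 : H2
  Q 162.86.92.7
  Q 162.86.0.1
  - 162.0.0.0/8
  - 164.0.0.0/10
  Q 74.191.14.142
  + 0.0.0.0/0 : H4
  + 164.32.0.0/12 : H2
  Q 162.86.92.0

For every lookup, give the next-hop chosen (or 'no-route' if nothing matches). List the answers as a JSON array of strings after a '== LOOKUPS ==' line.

Trace:
  + 0.0.0.0/0 (H4) depth=0
  + 162.0.0.0/8 (H4) depth=8
  Q 162.111.128.223: descend 10100010 ; hops seen [H4,H4] ; pick H4
  + 220.202.210.0/24 (H3) depth=24
  Q 227.161.239.173: descend 11 ; hops seen [H4] ; pick H4
  + 162.86.92.0/24 (H4) depth=24
  + 164.33.88.80/28 (H3) depth=28
  Q 162.4.13.233: descend 101000100 ; hops seen [H4,H4] ; pick H4
  + 162.86.64.0/19 (H1) depth=19
  - 220.202.210.0/24 clear@24
  Q 222.204.63.59: descend 110111 ; hops seen [H4] ; pick H4
  - 0.0.0.0/0 clear@0
  + 162.86.0.0/16 (H0) depth=16
  + 164.0.0.0/10 (H2) depth=10
  Q 162.86.92.7: descend 101000100101011001011100 ; hops seen [H4,H0,H1,H4] ; pick H4
  Q 162.86.0.1: descend 10100010010101100 ; hops seen [H4,H0] ; pick H0
  - 162.0.0.0/8 clear@8
  - 164.0.0.0/10 clear@10
  Q 74.191.14.142: descend ε ; hops seen [∅] ; pick no-route
  + 0.0.0.0/0 (H4) depth=0
  + 164.32.0.0/12 (H2) depth=12
  Q 162.86.92.0: descend 101000100101011001011100 ; hops seen [H4,H0,H1,H4] ; pick H4

== LOOKUPS ==
["H4","H4","H4","H4","H4","H0","no-route","H4"]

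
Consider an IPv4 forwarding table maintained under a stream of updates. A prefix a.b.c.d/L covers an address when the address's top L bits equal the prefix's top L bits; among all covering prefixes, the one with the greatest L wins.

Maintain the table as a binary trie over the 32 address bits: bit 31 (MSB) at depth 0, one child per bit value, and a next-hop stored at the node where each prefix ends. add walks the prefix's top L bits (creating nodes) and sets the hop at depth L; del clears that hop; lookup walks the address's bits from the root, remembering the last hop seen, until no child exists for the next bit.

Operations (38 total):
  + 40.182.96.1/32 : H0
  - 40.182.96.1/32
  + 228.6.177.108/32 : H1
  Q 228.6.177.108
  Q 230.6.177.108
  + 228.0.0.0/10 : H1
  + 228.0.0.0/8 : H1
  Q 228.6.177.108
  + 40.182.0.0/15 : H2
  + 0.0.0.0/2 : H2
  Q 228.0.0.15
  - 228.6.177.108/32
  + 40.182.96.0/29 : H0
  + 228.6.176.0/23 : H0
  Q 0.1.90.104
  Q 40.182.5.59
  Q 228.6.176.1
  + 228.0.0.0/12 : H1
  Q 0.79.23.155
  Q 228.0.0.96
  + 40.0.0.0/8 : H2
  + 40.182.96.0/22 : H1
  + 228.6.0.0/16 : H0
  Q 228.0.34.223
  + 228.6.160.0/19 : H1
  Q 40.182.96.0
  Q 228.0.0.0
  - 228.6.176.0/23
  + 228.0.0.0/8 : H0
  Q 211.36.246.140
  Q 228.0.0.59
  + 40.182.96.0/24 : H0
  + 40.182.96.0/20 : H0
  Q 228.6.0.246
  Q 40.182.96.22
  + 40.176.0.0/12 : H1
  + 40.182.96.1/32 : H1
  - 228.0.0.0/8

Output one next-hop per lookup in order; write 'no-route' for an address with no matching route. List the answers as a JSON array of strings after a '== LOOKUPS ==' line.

Apply in order:
  + 40.182.96.1/32 (H0) depth=32
  del 40.182.96.1/32 (clear depth 32)
  + 228.6.177.108/32 (H1) depth=32
  Q 228.6.177.108: descend 11100100000001101011000101101100 ; hops seen [H1] ; pick H1
  Q 230.6.177.108: descend 111001 ; hops seen [∅] ; pick no-route
  + 228.0.0.0/10 (H1) depth=10
  + 228.0.0.0/8 (H1) depth=8
  Q 228.6.177.108: descend 11100100000001101011000101101100 ; hops seen [H1,H1,H1] ; pick H1
  + 40.182.0.0/15 (H2) depth=15
  + 0.0.0.0/2 (H2) depth=2
  Q 228.0.0.15: descend 1110010000000 ; hops seen [H1,H1] ; pick H1
  del 228.6.177.108/32 (clear depth 32)
  + 40.182.96.0/29 (H0) depth=29
  + 228.6.176.0/23 (H0) depth=23
  Q 0.1.90.104: descend 00 ; hops seen [H2] ; pick H2
  Q 40.182.5.59: descend 00101000101101100 ; hops seen [H2,H2] ; pick H2
  Q 228.6.176.1: descend 11100100000001101011000 ; hops seen [H1,H1,H0] ; pick H0
  + 228.0.0.0/12 (H1) depth=12
  Q 0.79.23.155: descend 00 ; hops seen [H2] ; pick H2
  Q 228.0.0.96: descend 1110010000000 ; hops seen [H1,H1,H1] ; pick H1
  + 40.0.0.0/8 (H2) depth=8
  + 40.182.96.0/22 (H1) depth=22
  + 228.6.0.0/16 (H0) depth=16
  Q 228.0.34.223: descend 1110010000000 ; hops seen [H1,H1,H1] ; pick H1
  + 228.6.160.0/19 (H1) depth=19
  Q 40.182.96.0: descend 0010100010110110011000000000000 ; hops seen [H2,H2,H2,H1,H0] ; pick H0
  Q 228.0.0.0: descend 1110010000000 ; hops seen [H1,H1,H1] ; pick H1
  del 228.6.176.0/23 (clear depth 23)
  + 228.0.0.0/8 (H0) depth=8
  Q 211.36.246.140: descend 11 ; hops seen [∅] ; pick no-route
  Q 228.0.0.59: descend 1110010000000 ; hops seen [H0,H1,H1] ; pick H1
  + 40.182.96.0/24 (H0) depth=24
  + 40.182.96.0/20 (H0) depth=20
  Q 228.6.0.246: descend 1110010000000110 ; hops seen [H0,H1,H1,H0] ; pick H0
  Q 40.182.96.22: descend 001010001011011001100000000 ; hops seen [H2,H2,H2,H0,H1,H0] ; pick H0
  + 40.176.0.0/12 (H1) depth=12
  + 40.182.96.1/32 (H1) depth=32
  del 228.0.0.0/8 (clear depth 8)

== LOOKUPS ==
["H1","no-route","H1","H1","H2","H2","H0","H2","H1","H1","H0","H1","no-route","H1","H0","H0"]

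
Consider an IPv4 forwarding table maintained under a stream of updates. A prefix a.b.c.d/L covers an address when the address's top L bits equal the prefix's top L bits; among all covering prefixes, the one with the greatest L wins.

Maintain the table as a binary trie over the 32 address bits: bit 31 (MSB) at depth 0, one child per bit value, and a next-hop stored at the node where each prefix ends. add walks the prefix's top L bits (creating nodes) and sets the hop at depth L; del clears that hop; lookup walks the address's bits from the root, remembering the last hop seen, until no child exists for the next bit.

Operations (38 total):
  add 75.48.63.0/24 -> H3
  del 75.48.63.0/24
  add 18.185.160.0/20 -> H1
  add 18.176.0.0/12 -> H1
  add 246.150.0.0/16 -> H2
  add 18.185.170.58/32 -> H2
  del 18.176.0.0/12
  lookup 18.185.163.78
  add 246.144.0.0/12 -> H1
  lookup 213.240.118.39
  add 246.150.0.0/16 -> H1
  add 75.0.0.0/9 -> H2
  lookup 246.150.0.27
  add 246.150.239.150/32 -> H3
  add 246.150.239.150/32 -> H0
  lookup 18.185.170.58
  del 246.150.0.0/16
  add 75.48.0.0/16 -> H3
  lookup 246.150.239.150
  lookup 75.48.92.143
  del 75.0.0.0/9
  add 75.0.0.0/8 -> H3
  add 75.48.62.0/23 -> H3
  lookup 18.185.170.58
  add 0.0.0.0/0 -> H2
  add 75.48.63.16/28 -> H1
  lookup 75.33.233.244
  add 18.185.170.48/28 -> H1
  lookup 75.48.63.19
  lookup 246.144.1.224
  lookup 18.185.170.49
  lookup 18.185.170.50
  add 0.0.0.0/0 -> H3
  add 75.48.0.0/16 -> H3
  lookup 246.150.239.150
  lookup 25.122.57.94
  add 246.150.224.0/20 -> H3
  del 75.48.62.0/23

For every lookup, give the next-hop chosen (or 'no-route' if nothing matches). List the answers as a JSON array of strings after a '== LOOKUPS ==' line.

Trace:
  add 75.48.63.0/24 -> H3 at depth 24
  - 75.48.63.0/24 clear@24
  add 18.185.160.0/20 -> H1 at depth 20
  add 18.176.0.0/12 -> H1 at depth 12
  add 246.150.0.0/16 -> H2 at depth 16
  add 18.185.170.58/32 -> H2 at depth 32
  - 18.176.0.0/12 clear@12
  ? 18.185.163.78  path d0:-→d1:-→d2:-→d3:-→d4:-→d5:-→d6:-→d7:-→d8:-→d9:-→d10:-→d11:-→d12:-→d13:-→d14:-→d15:-→d16:-→d17:-→d18:-→d19:-→d20:H1  best=H1
  add 246.144.0.0/12 -> H1 at depth 12
  ? 213.240.118.39  path d0:-→d1:-→d2:-  best=no-route
  add 246.150.0.0/16 -> H1 at depth 16
  add 75.0.0.0/9 -> H2 at depth 9
  ? 246.150.0.27  path d0:-→d1:-→d2:-→d3:-→d4:-→d5:-→d6:-→d7:-→d8:-→d9:-→d10:-→d11:-→d12:H1→d13:-→d14:-→d15:-→d16:H1  best=H1
  add 246.150.239.150/32 -> H3 at depth 32
  add 246.150.239.150/32 -> H0 at depth 32
  ? 18.185.170.58  path d0:-→d1:-→d2:-→d3:-→d4:-→d5:-→d6:-→d7:-→d8:-→d9:-→d10:-→d11:-→d12:-→d13:-→d14:-→d15:-→d16:-→d17:-→d18:-→d19:-→d20:H1→d21:-→d22:-→d23:-→d24:-→d25:-→d26:-→d27:-→d28:-→d29:-→d30:-→d31:-→d32:H2  best=H2
  - 246.150.0.0/16 clear@16
  add 75.48.0.0/16 -> H3 at depth 16
  ? 246.150.239.150  path d0:-→d1:-→d2:-→d3:-→d4:-→d5:-→d6:-→d7:-→d8:-→d9:-→d10:-→d11:-→d12:H1→d13:-→d14:-→d15:-→d16:-→d17:-→d18:-→d19:-→d20:-→d21:-→d22:-→d23:-→d24:-→d25:-→d26:-→d27:-→d28:-→d29:-→d30:-→d31:-→d32:H0  best=H0
  ? 75.48.92.143  path d0:-→d1:-→d2:-→d3:-→d4:-→d5:-→d6:-→d7:-→d8:-→d9:H2→d10:-→d11:-→d12:-→d13:-→d14:-→d15:-→d16:H3→d17:-  best=H3
  - 75.0.0.0/9 clear@9
  add 75.0.0.0/8 -> H3 at depth 8
  add 75.48.62.0/23 -> H3 at depth 23
  ? 18.185.170.58  path d0:-→d1:-→d2:-→d3:-→d4:-→d5:-→d6:-→d7:-→d8:-→d9:-→d10:-→d11:-→d12:-→d13:-→d14:-→d15:-→d16:-→d17:-→d18:-→d19:-→d20:H1→d21:-→d22:-→d23:-→d24:-→d25:-→d26:-→d27:-→d28:-→d29:-→d30:-→d31:-→d32:H2  best=H2
  add 0.0.0.0/0 -> H2 at depth 0
  add 75.48.63.16/28 -> H1 at depth 28
  ? 75.33.233.244  path d0:H2→d1:-→d2:-→d3:-→d4:-→d5:-→d6:-→d7:-→d8:H3→d9:-→d10:-→d11:-  best=H3
  add 18.185.170.48/28 -> H1 at depth 28
  ? 75.48.63.19  path d0:H2→d1:-→d2:-→d3:-→d4:-→d5:-→d6:-→d7:-→d8:H3→d9:-→d10:-→d11:-→d12:-→d13:-→d14:-→d15:-→d16:H3→d17:-→d18:-→d19:-→d20:-→d21:-→d22:-→d23:H3→d24:-→d25:-→d26:-→d27:-→d28:H1  best=H1
  ? 246.144.1.224  path d0:H2→d1:-→d2:-→d3:-→d4:-→d5:-→d6:-→d7:-→d8:-→d9:-→d10:-→d11:-→d12:H1→d13:-  best=H1
  ? 18.185.170.49  path d0:H2→d1:-→d2:-→d3:-→d4:-→d5:-→d6:-→d7:-→d8:-→d9:-→d10:-→d11:-→d12:-→d13:-→d14:-→d15:-→d16:-→d17:-→d18:-→d19:-→d20:H1→d21:-→d22:-→d23:-→d24:-→d25:-→d26:-→d27:-→d28:H1  best=H1
  ? 18.185.170.50  path d0:H2→d1:-→d2:-→d3:-→d4:-→d5:-→d6:-→d7:-→d8:-→d9:-→d10:-→d11:-→d12:-→d13:-→d14:-→d15:-→d16:-→d17:-→d18:-→d19:-→d20:H1→d21:-→d22:-→d23:-→d24:-→d25:-→d26:-→d27:-→d28:H1  best=H1
  add 0.0.0.0/0 -> H3 at depth 0
  add 75.48.0.0/16 -> H3 at depth 16
  ? 246.150.239.150  path d0:H3→d1:-→d2:-→d3:-→d4:-→d5:-→d6:-→d7:-→d8:-→d9:-→d10:-→d11:-→d12:H1→d13:-→d14:-→d15:-→d16:-→d17:-→d18:-→d19:-→d20:-→d21:-→d22:-→d23:-→d24:-→d25:-→d26:-→d27:-→d28:-→d29:-→d30:-→d31:-→d32:H0  best=H0
  ? 25.122.57.94  path d0:H3→d1:-→d2:-→d3:-→d4:-  best=H3
  add 246.150.224.0/20 -> H3 at depth 20
  - 75.48.62.0/23 clear@23

== LOOKUPS ==
["H1","no-route","H1","H2","H0","H3","H2","H3","H1","H1","H1","H1","H0","H3"]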